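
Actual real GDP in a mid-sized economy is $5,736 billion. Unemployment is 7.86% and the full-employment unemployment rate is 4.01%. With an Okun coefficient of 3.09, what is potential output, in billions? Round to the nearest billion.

$6,511 billion

Unemployment gap = 7.86 - 4.01 = 3.85 points, so output gap = -3.09 × 3.85 = -11.8965%.
Since Y = Y* × (1 + gap/100), Y* = 5736/0.881035 ≈ 6511 billion.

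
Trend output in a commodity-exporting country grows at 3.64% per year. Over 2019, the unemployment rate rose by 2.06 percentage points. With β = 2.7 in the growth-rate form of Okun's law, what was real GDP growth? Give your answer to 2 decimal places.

-1.92%

Growth-rate Okun's law: g_Y = g_Y* - β × Δu.
g_Y = 3.64 - 2.7 × (2.06) = 3.64 - 5.562 = -1.922%, i.e. -1.92% to 2 d.p.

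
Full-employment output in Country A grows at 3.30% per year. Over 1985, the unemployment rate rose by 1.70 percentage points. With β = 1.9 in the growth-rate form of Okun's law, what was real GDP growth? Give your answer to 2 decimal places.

0.07%

Growth-rate Okun's law: g_Y = g_Y* - β × Δu.
g_Y = 3.30 - 1.9 × (1.70) = 3.3 - 3.23 = 0.07%, i.e. 0.07% to 2 d.p.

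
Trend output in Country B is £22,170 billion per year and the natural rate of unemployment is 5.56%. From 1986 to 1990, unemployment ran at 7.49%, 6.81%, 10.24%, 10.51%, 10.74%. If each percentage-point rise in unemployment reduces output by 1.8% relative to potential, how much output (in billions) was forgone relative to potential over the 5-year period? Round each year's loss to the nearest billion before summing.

Year 1986: gap = -1.8 × (7.49 - 5.56) = -3.474%, loss ≈ 22170 × 3.474/100 ≈ 770.
Year 1987: gap = -1.8 × (6.81 - 5.56) = -2.25%, loss ≈ 22170 × 2.25/100 ≈ 499.
Year 1988: gap = -1.8 × (10.24 - 5.56) = -8.424%, loss ≈ 22170 × 8.424/100 ≈ 1868.
Year 1989: gap = -1.8 × (10.51 - 5.56) = -8.91%, loss ≈ 22170 × 8.91/100 ≈ 1975.
Year 1990: gap = -1.8 × (10.74 - 5.56) = -9.324%, loss ≈ 22170 × 9.324/100 ≈ 2067.
Total lost output = 770 + 499 + 1868 + 1975 + 2067 = 7179 billion.

£7,179 billion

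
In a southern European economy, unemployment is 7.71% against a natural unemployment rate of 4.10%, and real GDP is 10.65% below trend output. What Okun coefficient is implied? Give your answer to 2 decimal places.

β ≈ 2.95

Okun's law: output gap = -β × (u - u*).
-10.65 = -β × (7.71 - 4.1) = -β × 3.61, so β = 10.65/3.61 = 2.95.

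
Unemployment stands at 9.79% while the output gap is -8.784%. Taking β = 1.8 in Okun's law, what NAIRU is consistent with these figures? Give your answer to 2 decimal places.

From Okun's law, u - u* = -(output gap)/β = -(-8.784)/1.8 = 4.88 points.
So u* = 9.79 - 4.88 = 4.91%.

4.91%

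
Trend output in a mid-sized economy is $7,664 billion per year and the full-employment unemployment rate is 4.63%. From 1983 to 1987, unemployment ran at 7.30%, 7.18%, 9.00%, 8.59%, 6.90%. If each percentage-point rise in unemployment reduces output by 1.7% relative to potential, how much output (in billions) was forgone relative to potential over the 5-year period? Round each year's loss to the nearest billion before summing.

$2,061 billion

Year 1983: gap = -1.7 × (7.3 - 4.63) = -4.539%, loss ≈ 7664 × 4.539/100 ≈ 348.
Year 1984: gap = -1.7 × (7.18 - 4.63) = -4.335%, loss ≈ 7664 × 4.335/100 ≈ 332.
Year 1985: gap = -1.7 × (9 - 4.63) = -7.429%, loss ≈ 7664 × 7.429/100 ≈ 569.
Year 1986: gap = -1.7 × (8.59 - 4.63) = -6.732%, loss ≈ 7664 × 6.732/100 ≈ 516.
Year 1987: gap = -1.7 × (6.9 - 4.63) = -3.859%, loss ≈ 7664 × 3.859/100 ≈ 296.
Total lost output = 348 + 332 + 569 + 516 + 296 = 2061 billion.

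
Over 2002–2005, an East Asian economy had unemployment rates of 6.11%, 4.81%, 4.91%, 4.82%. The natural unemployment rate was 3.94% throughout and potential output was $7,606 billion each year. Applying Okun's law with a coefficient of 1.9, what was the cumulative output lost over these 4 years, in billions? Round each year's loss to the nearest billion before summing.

$707 billion

Year 2002: gap = -1.9 × (6.11 - 3.94) = -4.123%, loss ≈ 7606 × 4.123/100 ≈ 314.
Year 2003: gap = -1.9 × (4.81 - 3.94) = -1.653%, loss ≈ 7606 × 1.653/100 ≈ 126.
Year 2004: gap = -1.9 × (4.91 - 3.94) = -1.843%, loss ≈ 7606 × 1.843/100 ≈ 140.
Year 2005: gap = -1.9 × (4.82 - 3.94) = -1.672%, loss ≈ 7606 × 1.672/100 ≈ 127.
Total lost output = 314 + 126 + 140 + 127 = 707 billion.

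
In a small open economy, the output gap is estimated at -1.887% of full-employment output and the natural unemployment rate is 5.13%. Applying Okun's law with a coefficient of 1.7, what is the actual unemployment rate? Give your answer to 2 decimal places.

From Okun's law, u - u* = -(output gap)/β = -(-1.887)/1.7 = 1.11 points.
So u = 5.13 + 1.11 = 6.24%.

6.24%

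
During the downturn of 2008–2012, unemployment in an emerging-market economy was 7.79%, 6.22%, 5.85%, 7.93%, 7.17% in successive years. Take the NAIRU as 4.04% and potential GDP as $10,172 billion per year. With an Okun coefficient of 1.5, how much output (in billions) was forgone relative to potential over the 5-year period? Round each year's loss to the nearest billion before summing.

Year 2008: gap = -1.5 × (7.79 - 4.04) = -5.625%, loss ≈ 10172 × 5.625/100 ≈ 572.
Year 2009: gap = -1.5 × (6.22 - 4.04) = -3.27%, loss ≈ 10172 × 3.27/100 ≈ 333.
Year 2010: gap = -1.5 × (5.85 - 4.04) = -2.715%, loss ≈ 10172 × 2.715/100 ≈ 276.
Year 2011: gap = -1.5 × (7.93 - 4.04) = -5.835%, loss ≈ 10172 × 5.835/100 ≈ 594.
Year 2012: gap = -1.5 × (7.17 - 4.04) = -4.695%, loss ≈ 10172 × 4.695/100 ≈ 478.
Total lost output = 572 + 333 + 276 + 594 + 478 = 2253 billion.

$2,253 billion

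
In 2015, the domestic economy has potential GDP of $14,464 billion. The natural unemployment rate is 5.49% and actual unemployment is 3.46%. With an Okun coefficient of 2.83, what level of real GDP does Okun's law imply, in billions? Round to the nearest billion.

Unemployment gap = 3.46 - 5.49 = -2.03 points, so the output gap is -2.83 × (-2.03) = 5.7449%.
Actual GDP = 14464 × (1 + 5.7449/100) = 14464 × 1.057449 ≈ 15295 billion.

$15,295 billion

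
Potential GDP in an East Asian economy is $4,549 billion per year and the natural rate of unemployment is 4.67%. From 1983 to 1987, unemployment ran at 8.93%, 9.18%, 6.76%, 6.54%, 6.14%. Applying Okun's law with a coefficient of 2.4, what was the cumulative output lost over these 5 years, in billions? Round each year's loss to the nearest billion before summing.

$1,549 billion

Year 1983: gap = -2.4 × (8.93 - 4.67) = -10.224%, loss ≈ 4549 × 10.224/100 ≈ 465.
Year 1984: gap = -2.4 × (9.18 - 4.67) = -10.824%, loss ≈ 4549 × 10.824/100 ≈ 492.
Year 1985: gap = -2.4 × (6.76 - 4.67) = -5.016%, loss ≈ 4549 × 5.016/100 ≈ 228.
Year 1986: gap = -2.4 × (6.54 - 4.67) = -4.488%, loss ≈ 4549 × 4.488/100 ≈ 204.
Year 1987: gap = -2.4 × (6.14 - 4.67) = -3.528%, loss ≈ 4549 × 3.528/100 ≈ 160.
Total lost output = 465 + 492 + 228 + 204 + 160 = 1549 billion.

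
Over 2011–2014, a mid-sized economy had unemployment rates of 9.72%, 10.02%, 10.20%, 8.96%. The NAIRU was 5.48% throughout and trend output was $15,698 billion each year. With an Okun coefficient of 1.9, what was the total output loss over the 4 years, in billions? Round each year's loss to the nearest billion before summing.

Year 2011: gap = -1.9 × (9.72 - 5.48) = -8.056%, loss ≈ 15698 × 8.056/100 ≈ 1265.
Year 2012: gap = -1.9 × (10.02 - 5.48) = -8.626%, loss ≈ 15698 × 8.626/100 ≈ 1354.
Year 2013: gap = -1.9 × (10.2 - 5.48) = -8.968%, loss ≈ 15698 × 8.968/100 ≈ 1408.
Year 2014: gap = -1.9 × (8.96 - 5.48) = -6.612%, loss ≈ 15698 × 6.612/100 ≈ 1038.
Total lost output = 1265 + 1354 + 1408 + 1038 = 5065 billion.

$5,065 billion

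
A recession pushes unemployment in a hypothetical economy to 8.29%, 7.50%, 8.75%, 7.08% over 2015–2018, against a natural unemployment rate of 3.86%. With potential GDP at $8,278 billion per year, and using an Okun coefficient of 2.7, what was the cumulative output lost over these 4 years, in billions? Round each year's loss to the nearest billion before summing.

$3,617 billion

Year 2015: gap = -2.7 × (8.29 - 3.86) = -11.961%, loss ≈ 8278 × 11.961/100 ≈ 990.
Year 2016: gap = -2.7 × (7.5 - 3.86) = -9.828%, loss ≈ 8278 × 9.828/100 ≈ 814.
Year 2017: gap = -2.7 × (8.75 - 3.86) = -13.203%, loss ≈ 8278 × 13.203/100 ≈ 1093.
Year 2018: gap = -2.7 × (7.08 - 3.86) = -8.694%, loss ≈ 8278 × 8.694/100 ≈ 720.
Total lost output = 990 + 814 + 1093 + 720 = 3617 billion.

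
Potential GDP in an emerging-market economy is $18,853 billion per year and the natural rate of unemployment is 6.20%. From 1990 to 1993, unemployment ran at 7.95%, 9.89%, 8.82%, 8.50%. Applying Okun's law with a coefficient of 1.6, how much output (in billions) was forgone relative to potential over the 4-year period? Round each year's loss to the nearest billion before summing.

$3,125 billion

Year 1990: gap = -1.6 × (7.95 - 6.2) = -2.8%, loss ≈ 18853 × 2.8/100 ≈ 528.
Year 1991: gap = -1.6 × (9.89 - 6.2) = -5.904%, loss ≈ 18853 × 5.904/100 ≈ 1113.
Year 1992: gap = -1.6 × (8.82 - 6.2) = -4.192%, loss ≈ 18853 × 4.192/100 ≈ 790.
Year 1993: gap = -1.6 × (8.5 - 6.2) = -3.68%, loss ≈ 18853 × 3.68/100 ≈ 694.
Total lost output = 528 + 1113 + 790 + 694 = 3125 billion.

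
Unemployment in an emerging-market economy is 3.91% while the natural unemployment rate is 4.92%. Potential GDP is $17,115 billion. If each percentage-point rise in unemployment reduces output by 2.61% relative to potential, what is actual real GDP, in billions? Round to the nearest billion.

Unemployment gap = 3.91 - 4.92 = -1.01 points, so the output gap is -2.61 × (-1.01) = 2.6361%.
Actual GDP = 17115 × (1 + 2.6361/100) = 17115 × 1.026361 ≈ 17566 billion.

$17,566 billion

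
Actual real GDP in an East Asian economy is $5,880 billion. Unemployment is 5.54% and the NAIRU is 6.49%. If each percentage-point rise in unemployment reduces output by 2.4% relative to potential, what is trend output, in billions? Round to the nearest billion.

Unemployment gap = 5.54 - 6.49 = -0.95 points, so output gap = -2.4 × (-0.95) = 2.28%.
Since Y = Y* × (1 + gap/100), Y* = 5880/1.0228 ≈ 5749 billion.

$5,749 billion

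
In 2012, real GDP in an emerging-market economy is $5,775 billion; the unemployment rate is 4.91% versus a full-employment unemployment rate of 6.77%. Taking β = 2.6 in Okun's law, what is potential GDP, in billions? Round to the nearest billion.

$5,509 billion

Unemployment gap = 4.91 - 6.77 = -1.86 points, so output gap = -2.6 × (-1.86) = 4.836%.
Since Y = Y* × (1 + gap/100), Y* = 5775/1.04836 ≈ 5509 billion.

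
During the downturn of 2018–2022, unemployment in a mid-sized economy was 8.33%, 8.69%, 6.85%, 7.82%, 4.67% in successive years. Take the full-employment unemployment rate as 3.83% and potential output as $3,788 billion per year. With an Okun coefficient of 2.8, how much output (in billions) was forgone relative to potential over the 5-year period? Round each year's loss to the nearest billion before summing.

Year 2018: gap = -2.8 × (8.33 - 3.83) = -12.6%, loss ≈ 3788 × 12.6/100 ≈ 477.
Year 2019: gap = -2.8 × (8.69 - 3.83) = -13.608%, loss ≈ 3788 × 13.608/100 ≈ 515.
Year 2020: gap = -2.8 × (6.85 - 3.83) = -8.456%, loss ≈ 3788 × 8.456/100 ≈ 320.
Year 2021: gap = -2.8 × (7.82 - 3.83) = -11.172%, loss ≈ 3788 × 11.172/100 ≈ 423.
Year 2022: gap = -2.8 × (4.67 - 3.83) = -2.352%, loss ≈ 3788 × 2.352/100 ≈ 89.
Total lost output = 477 + 515 + 320 + 423 + 89 = 1824 billion.

$1,824 billion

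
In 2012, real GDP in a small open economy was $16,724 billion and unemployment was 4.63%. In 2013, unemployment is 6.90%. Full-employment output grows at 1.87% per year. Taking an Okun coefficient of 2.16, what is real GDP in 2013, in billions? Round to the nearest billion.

$16,217 billion

Δu = 6.9 - 4.63 = 2.27 points.
Okun's law (growth form): g_Y = g_Y* - β × Δu = 1.87 - 2.16 × (2.27) = 1.87 - 4.9032 = -3.0332%.
Real GDP in the next year = 16724 × (1 - 3.0332/100) = 16724 × 0.969668 ≈ 16217 billion.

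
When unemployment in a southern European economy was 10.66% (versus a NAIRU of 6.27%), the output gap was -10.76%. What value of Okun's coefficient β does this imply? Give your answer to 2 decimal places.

β ≈ 2.45

Okun's law: output gap = -β × (u - u*).
-10.76 = -β × (10.66 - 6.27) = -β × 4.39, so β = 10.76/4.39 = 2.45.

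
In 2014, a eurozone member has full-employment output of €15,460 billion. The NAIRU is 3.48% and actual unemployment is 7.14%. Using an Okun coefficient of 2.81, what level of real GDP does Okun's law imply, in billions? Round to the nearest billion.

Unemployment gap = 7.14 - 3.48 = 3.66 points, so the output gap is -2.81 × 3.66 = -10.2846%.
Actual GDP = 15460 × (1 - 10.2846/100) = 15460 × 0.897154 ≈ 13870 billion.

€13,870 billion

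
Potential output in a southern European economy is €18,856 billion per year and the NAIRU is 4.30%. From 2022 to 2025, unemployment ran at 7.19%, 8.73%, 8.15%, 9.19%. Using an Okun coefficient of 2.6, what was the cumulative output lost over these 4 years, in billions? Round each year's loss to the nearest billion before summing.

Year 2022: gap = -2.6 × (7.19 - 4.3) = -7.514%, loss ≈ 18856 × 7.514/100 ≈ 1417.
Year 2023: gap = -2.6 × (8.73 - 4.3) = -11.518%, loss ≈ 18856 × 11.518/100 ≈ 2172.
Year 2024: gap = -2.6 × (8.15 - 4.3) = -10.01%, loss ≈ 18856 × 10.01/100 ≈ 1887.
Year 2025: gap = -2.6 × (9.19 - 4.3) = -12.714%, loss ≈ 18856 × 12.714/100 ≈ 2397.
Total lost output = 1417 + 2172 + 1887 + 2397 = 7873 billion.

€7,873 billion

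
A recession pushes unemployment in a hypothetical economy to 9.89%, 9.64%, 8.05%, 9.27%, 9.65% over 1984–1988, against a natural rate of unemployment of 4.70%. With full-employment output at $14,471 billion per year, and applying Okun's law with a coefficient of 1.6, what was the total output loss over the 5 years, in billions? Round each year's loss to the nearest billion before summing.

Year 1984: gap = -1.6 × (9.89 - 4.7) = -8.304%, loss ≈ 14471 × 8.304/100 ≈ 1202.
Year 1985: gap = -1.6 × (9.64 - 4.7) = -7.904%, loss ≈ 14471 × 7.904/100 ≈ 1144.
Year 1986: gap = -1.6 × (8.05 - 4.7) = -5.36%, loss ≈ 14471 × 5.36/100 ≈ 776.
Year 1987: gap = -1.6 × (9.27 - 4.7) = -7.312%, loss ≈ 14471 × 7.312/100 ≈ 1058.
Year 1988: gap = -1.6 × (9.65 - 4.7) = -7.92%, loss ≈ 14471 × 7.92/100 ≈ 1146.
Total lost output = 1202 + 1144 + 776 + 1058 + 1146 = 5326 billion.

$5,326 billion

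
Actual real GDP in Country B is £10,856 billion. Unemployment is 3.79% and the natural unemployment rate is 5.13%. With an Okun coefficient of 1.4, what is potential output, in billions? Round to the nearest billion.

£10,656 billion

Unemployment gap = 3.79 - 5.13 = -1.34 points, so output gap = -1.4 × (-1.34) = 1.876%.
Since Y = Y* × (1 + gap/100), Y* = 10856/1.01876 ≈ 10656 billion.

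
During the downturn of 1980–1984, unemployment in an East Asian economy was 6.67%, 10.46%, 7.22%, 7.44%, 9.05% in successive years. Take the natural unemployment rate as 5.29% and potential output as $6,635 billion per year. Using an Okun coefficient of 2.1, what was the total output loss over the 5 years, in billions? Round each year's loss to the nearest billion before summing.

$2,005 billion

Year 1980: gap = -2.1 × (6.67 - 5.29) = -2.898%, loss ≈ 6635 × 2.898/100 ≈ 192.
Year 1981: gap = -2.1 × (10.46 - 5.29) = -10.857%, loss ≈ 6635 × 10.857/100 ≈ 720.
Year 1982: gap = -2.1 × (7.22 - 5.29) = -4.053%, loss ≈ 6635 × 4.053/100 ≈ 269.
Year 1983: gap = -2.1 × (7.44 - 5.29) = -4.515%, loss ≈ 6635 × 4.515/100 ≈ 300.
Year 1984: gap = -2.1 × (9.05 - 5.29) = -7.896%, loss ≈ 6635 × 7.896/100 ≈ 524.
Total lost output = 192 + 720 + 269 + 300 + 524 = 2005 billion.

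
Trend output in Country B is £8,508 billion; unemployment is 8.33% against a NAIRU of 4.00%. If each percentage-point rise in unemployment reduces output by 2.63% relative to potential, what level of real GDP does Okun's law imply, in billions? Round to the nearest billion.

Unemployment gap = 8.33 - 4 = 4.33 points, so the output gap is -2.63 × 4.33 = -11.3879%.
Actual GDP = 8508 × (1 - 11.3879/100) = 8508 × 0.886121 ≈ 7539 billion.

£7,539 billion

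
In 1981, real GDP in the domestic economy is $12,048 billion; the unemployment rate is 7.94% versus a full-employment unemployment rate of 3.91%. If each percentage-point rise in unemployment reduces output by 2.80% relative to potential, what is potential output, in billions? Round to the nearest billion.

$13,580 billion

Unemployment gap = 7.94 - 3.91 = 4.03 points, so output gap = -2.8 × 4.03 = -11.284%.
Since Y = Y* × (1 + gap/100), Y* = 12048/0.88716 ≈ 13580 billion.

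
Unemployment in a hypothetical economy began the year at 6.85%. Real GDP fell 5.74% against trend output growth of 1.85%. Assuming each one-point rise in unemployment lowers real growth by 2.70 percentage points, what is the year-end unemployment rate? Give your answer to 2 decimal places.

Growth-rate Okun's law: g_Y = g_Y* - β × Δu, so Δu = (g_Y* - g_Y)/β.
Δu = (1.85 + 5.74)/2.70 = 7.59/2.70 = 2.81 percentage points.
Year-end unemployment = 6.85 + 2.81 = 9.66%.

9.66%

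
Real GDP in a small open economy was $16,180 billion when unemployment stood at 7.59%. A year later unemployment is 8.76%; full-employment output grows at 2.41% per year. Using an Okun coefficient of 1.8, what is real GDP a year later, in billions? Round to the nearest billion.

$16,229 billion

Δu = 8.76 - 7.59 = 1.17 points.
Okun's law (growth form): g_Y = g_Y* - β × Δu = 2.41 - 1.8 × (1.17) = 2.41 - 2.106 = 0.304%.
Real GDP in the next year = 16180 × (1 + 0.304/100) = 16180 × 1.00304 ≈ 16229 billion.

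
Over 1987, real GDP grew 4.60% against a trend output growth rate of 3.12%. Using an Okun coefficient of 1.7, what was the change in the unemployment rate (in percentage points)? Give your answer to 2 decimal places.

Growth-rate Okun's law: g_Y = g_Y* - β × Δu, so Δu = (g_Y* - g_Y)/β.
Δu = (3.12 - 4.6)/1.7 = -1.48/1.7 = -0.87 percentage points.

-0.87 percentage points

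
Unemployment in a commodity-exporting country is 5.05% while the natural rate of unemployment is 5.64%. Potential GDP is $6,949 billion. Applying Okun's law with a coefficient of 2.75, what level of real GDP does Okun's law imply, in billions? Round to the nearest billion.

$7,062 billion

Unemployment gap = 5.05 - 5.64 = -0.59 points, so the output gap is -2.75 × (-0.59) = 1.6225%.
Actual GDP = 6949 × (1 + 1.6225/100) = 6949 × 1.016225 ≈ 7062 billion.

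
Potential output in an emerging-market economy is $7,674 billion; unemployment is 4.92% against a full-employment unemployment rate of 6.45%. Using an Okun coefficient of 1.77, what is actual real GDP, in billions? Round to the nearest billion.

$7,882 billion

Unemployment gap = 4.92 - 6.45 = -1.53 points, so the output gap is -1.77 × (-1.53) = 2.7081%.
Actual GDP = 7674 × (1 + 2.7081/100) = 7674 × 1.027081 ≈ 7882 billion.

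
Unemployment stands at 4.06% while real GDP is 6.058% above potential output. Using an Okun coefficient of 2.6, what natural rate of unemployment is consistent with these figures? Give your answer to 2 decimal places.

6.39%

From Okun's law, u - u* = -(output gap)/β = -(6.058)/2.6 = -2.33 points.
So u* = 4.06 + 2.33 = 6.39%.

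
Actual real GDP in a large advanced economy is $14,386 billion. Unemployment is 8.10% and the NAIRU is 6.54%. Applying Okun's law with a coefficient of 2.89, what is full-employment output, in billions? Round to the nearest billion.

$15,065 billion

Unemployment gap = 8.1 - 6.54 = 1.56 points, so output gap = -2.89 × 1.56 = -4.5084%.
Since Y = Y* × (1 + gap/100), Y* = 14386/0.954916 ≈ 15065 billion.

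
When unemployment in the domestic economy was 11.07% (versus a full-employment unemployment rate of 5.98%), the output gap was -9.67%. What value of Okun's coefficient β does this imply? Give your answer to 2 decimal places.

Okun's law: output gap = -β × (u - u*).
-9.67 = -β × (11.07 - 5.98) = -β × 5.09, so β = 9.67/5.09 = 1.90.

β ≈ 1.90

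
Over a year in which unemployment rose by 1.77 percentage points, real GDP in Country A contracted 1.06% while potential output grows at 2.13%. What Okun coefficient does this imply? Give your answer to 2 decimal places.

β ≈ 1.80

Growth form: g_Y = g_Y* - β × Δu, so β = (g_Y* - g_Y)/Δu.
β = (2.13 + 1.06)/1.77 = 3.19/1.77 = 1.80.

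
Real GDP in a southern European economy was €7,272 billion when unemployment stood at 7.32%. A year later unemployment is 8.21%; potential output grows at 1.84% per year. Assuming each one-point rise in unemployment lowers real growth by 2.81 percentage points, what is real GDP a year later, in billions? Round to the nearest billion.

€7,224 billion

Δu = 8.21 - 7.32 = 0.89 points.
Okun's law (growth form): g_Y = g_Y* - β × Δu = 1.84 - 2.81 × (0.89) = 1.84 - 2.5009 = -0.6609%.
Real GDP in the next year = 7272 × (1 - 0.6609/100) = 7272 × 0.993391 ≈ 7224 billion.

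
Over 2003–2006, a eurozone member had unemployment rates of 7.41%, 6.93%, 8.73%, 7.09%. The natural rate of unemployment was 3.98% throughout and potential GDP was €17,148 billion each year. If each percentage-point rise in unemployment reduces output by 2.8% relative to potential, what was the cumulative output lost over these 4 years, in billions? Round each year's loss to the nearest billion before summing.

€6,837 billion

Year 2003: gap = -2.8 × (7.41 - 3.98) = -9.604%, loss ≈ 17148 × 9.604/100 ≈ 1647.
Year 2004: gap = -2.8 × (6.93 - 3.98) = -8.26%, loss ≈ 17148 × 8.26/100 ≈ 1416.
Year 2005: gap = -2.8 × (8.73 - 3.98) = -13.3%, loss ≈ 17148 × 13.3/100 ≈ 2281.
Year 2006: gap = -2.8 × (7.09 - 3.98) = -8.708%, loss ≈ 17148 × 8.708/100 ≈ 1493.
Total lost output = 1647 + 1416 + 2281 + 1493 = 6837 billion.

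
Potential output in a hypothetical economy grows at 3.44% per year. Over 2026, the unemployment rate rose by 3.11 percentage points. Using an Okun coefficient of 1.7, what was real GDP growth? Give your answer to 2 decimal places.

Growth-rate Okun's law: g_Y = g_Y* - β × Δu.
g_Y = 3.44 - 1.7 × (3.11) = 3.44 - 5.287 = -1.847%, i.e. -1.85% to 2 d.p.

-1.85%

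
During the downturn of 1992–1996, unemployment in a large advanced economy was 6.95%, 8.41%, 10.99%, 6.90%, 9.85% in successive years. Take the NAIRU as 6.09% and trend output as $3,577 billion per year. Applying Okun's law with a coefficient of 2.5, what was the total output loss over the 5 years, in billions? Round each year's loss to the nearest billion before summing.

$1,130 billion

Year 1992: gap = -2.5 × (6.95 - 6.09) = -2.15%, loss ≈ 3577 × 2.15/100 ≈ 77.
Year 1993: gap = -2.5 × (8.41 - 6.09) = -5.8%, loss ≈ 3577 × 5.8/100 ≈ 207.
Year 1994: gap = -2.5 × (10.99 - 6.09) = -12.25%, loss ≈ 3577 × 12.25/100 ≈ 438.
Year 1995: gap = -2.5 × (6.9 - 6.09) = -2.025%, loss ≈ 3577 × 2.025/100 ≈ 72.
Year 1996: gap = -2.5 × (9.85 - 6.09) = -9.4%, loss ≈ 3577 × 9.4/100 ≈ 336.
Total lost output = 77 + 207 + 438 + 72 + 336 = 1130 billion.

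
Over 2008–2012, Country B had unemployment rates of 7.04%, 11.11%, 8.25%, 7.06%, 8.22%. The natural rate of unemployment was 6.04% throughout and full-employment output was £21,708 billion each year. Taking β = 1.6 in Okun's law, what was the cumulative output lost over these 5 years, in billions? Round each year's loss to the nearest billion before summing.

Year 2008: gap = -1.6 × (7.04 - 6.04) = -1.6%, loss ≈ 21708 × 1.6/100 ≈ 347.
Year 2009: gap = -1.6 × (11.11 - 6.04) = -8.112%, loss ≈ 21708 × 8.112/100 ≈ 1761.
Year 2010: gap = -1.6 × (8.25 - 6.04) = -3.536%, loss ≈ 21708 × 3.536/100 ≈ 768.
Year 2011: gap = -1.6 × (7.06 - 6.04) = -1.632%, loss ≈ 21708 × 1.632/100 ≈ 354.
Year 2012: gap = -1.6 × (8.22 - 6.04) = -3.488%, loss ≈ 21708 × 3.488/100 ≈ 757.
Total lost output = 347 + 1761 + 768 + 354 + 757 = 3987 billion.

£3,987 billion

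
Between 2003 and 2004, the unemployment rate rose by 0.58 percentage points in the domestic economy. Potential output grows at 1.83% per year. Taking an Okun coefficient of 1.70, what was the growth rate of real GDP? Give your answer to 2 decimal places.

0.84%

Growth-rate Okun's law: g_Y = g_Y* - β × Δu.
g_Y = 1.83 - 1.70 × (0.58) = 1.83 - 0.986 = 0.844%, i.e. 0.84% to 2 d.p.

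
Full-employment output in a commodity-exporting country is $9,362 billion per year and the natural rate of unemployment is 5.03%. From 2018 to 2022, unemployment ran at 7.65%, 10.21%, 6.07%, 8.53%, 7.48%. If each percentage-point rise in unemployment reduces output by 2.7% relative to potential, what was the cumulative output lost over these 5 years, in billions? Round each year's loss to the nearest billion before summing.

$3,738 billion

Year 2018: gap = -2.7 × (7.65 - 5.03) = -7.074%, loss ≈ 9362 × 7.074/100 ≈ 662.
Year 2019: gap = -2.7 × (10.21 - 5.03) = -13.986%, loss ≈ 9362 × 13.986/100 ≈ 1309.
Year 2020: gap = -2.7 × (6.07 - 5.03) = -2.808%, loss ≈ 9362 × 2.808/100 ≈ 263.
Year 2021: gap = -2.7 × (8.53 - 5.03) = -9.45%, loss ≈ 9362 × 9.45/100 ≈ 885.
Year 2022: gap = -2.7 × (7.48 - 5.03) = -6.615%, loss ≈ 9362 × 6.615/100 ≈ 619.
Total lost output = 662 + 1309 + 263 + 885 + 619 = 3738 billion.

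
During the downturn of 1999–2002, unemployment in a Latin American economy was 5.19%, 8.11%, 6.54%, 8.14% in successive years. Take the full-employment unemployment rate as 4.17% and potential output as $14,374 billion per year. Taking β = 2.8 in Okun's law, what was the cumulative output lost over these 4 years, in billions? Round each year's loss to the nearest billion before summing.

Year 1999: gap = -2.8 × (5.19 - 4.17) = -2.856%, loss ≈ 14374 × 2.856/100 ≈ 411.
Year 2000: gap = -2.8 × (8.11 - 4.17) = -11.032%, loss ≈ 14374 × 11.032/100 ≈ 1586.
Year 2001: gap = -2.8 × (6.54 - 4.17) = -6.636%, loss ≈ 14374 × 6.636/100 ≈ 954.
Year 2002: gap = -2.8 × (8.14 - 4.17) = -11.116%, loss ≈ 14374 × 11.116/100 ≈ 1598.
Total lost output = 411 + 1586 + 954 + 1598 = 4549 billion.

$4,549 billion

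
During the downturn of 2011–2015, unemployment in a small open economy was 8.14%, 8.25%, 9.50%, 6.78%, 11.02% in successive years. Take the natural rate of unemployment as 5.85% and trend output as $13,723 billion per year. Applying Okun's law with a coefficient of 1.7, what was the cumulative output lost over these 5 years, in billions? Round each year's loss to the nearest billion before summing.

$3,369 billion

Year 2011: gap = -1.7 × (8.14 - 5.85) = -3.893%, loss ≈ 13723 × 3.893/100 ≈ 534.
Year 2012: gap = -1.7 × (8.25 - 5.85) = -4.08%, loss ≈ 13723 × 4.08/100 ≈ 560.
Year 2013: gap = -1.7 × (9.5 - 5.85) = -6.205%, loss ≈ 13723 × 6.205/100 ≈ 852.
Year 2014: gap = -1.7 × (6.78 - 5.85) = -1.581%, loss ≈ 13723 × 1.581/100 ≈ 217.
Year 2015: gap = -1.7 × (11.02 - 5.85) = -8.789%, loss ≈ 13723 × 8.789/100 ≈ 1206.
Total lost output = 534 + 560 + 852 + 217 + 1206 = 3369 billion.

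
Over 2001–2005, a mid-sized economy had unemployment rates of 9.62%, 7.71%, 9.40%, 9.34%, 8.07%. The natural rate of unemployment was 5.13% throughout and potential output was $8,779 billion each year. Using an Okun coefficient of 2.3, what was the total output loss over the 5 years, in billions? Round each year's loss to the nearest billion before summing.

$3,734 billion

Year 2001: gap = -2.3 × (9.62 - 5.13) = -10.327%, loss ≈ 8779 × 10.327/100 ≈ 907.
Year 2002: gap = -2.3 × (7.71 - 5.13) = -5.934%, loss ≈ 8779 × 5.934/100 ≈ 521.
Year 2003: gap = -2.3 × (9.4 - 5.13) = -9.821%, loss ≈ 8779 × 9.821/100 ≈ 862.
Year 2004: gap = -2.3 × (9.34 - 5.13) = -9.683%, loss ≈ 8779 × 9.683/100 ≈ 850.
Year 2005: gap = -2.3 × (8.07 - 5.13) = -6.762%, loss ≈ 8779 × 6.762/100 ≈ 594.
Total lost output = 907 + 521 + 862 + 850 + 594 = 3734 billion.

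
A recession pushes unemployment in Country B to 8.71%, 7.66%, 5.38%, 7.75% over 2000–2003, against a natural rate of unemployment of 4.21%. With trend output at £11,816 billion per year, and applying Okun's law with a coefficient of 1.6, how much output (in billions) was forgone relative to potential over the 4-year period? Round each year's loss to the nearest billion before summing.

Year 2000: gap = -1.6 × (8.71 - 4.21) = -7.2%, loss ≈ 11816 × 7.2/100 ≈ 851.
Year 2001: gap = -1.6 × (7.66 - 4.21) = -5.52%, loss ≈ 11816 × 5.52/100 ≈ 652.
Year 2002: gap = -1.6 × (5.38 - 4.21) = -1.872%, loss ≈ 11816 × 1.872/100 ≈ 221.
Year 2003: gap = -1.6 × (7.75 - 4.21) = -5.664%, loss ≈ 11816 × 5.664/100 ≈ 669.
Total lost output = 851 + 652 + 221 + 669 = 2393 billion.

£2,393 billion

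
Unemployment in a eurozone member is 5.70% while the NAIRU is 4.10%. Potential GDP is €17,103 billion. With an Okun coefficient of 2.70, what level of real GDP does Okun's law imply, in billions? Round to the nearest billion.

€16,364 billion

Unemployment gap = 5.7 - 4.1 = 1.6 points, so the output gap is -2.7 × 1.6 = -4.32%.
Actual GDP = 17103 × (1 - 4.32/100) = 17103 × 0.9568 ≈ 16364 billion.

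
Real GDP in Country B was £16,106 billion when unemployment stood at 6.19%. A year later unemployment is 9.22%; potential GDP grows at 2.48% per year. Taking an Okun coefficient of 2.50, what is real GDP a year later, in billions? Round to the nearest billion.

Δu = 9.22 - 6.19 = 3.03 points.
Okun's law (growth form): g_Y = g_Y* - β × Δu = 2.48 - 2.50 × (3.03) = 2.48 - 7.575 = -5.095%.
Real GDP in the next year = 16106 × (1 - 5.095/100) = 16106 × 0.94905 ≈ 15285 billion.

£15,285 billion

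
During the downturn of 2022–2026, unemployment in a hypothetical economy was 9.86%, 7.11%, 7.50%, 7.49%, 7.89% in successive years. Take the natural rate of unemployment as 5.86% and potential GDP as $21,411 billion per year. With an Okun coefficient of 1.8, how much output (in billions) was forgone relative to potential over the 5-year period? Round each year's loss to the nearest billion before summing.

$4,066 billion

Year 2022: gap = -1.8 × (9.86 - 5.86) = -7.2%, loss ≈ 21411 × 7.2/100 ≈ 1542.
Year 2023: gap = -1.8 × (7.11 - 5.86) = -2.25%, loss ≈ 21411 × 2.25/100 ≈ 482.
Year 2024: gap = -1.8 × (7.5 - 5.86) = -2.952%, loss ≈ 21411 × 2.952/100 ≈ 632.
Year 2025: gap = -1.8 × (7.49 - 5.86) = -2.934%, loss ≈ 21411 × 2.934/100 ≈ 628.
Year 2026: gap = -1.8 × (7.89 - 5.86) = -3.654%, loss ≈ 21411 × 3.654/100 ≈ 782.
Total lost output = 1542 + 482 + 632 + 628 + 782 = 4066 billion.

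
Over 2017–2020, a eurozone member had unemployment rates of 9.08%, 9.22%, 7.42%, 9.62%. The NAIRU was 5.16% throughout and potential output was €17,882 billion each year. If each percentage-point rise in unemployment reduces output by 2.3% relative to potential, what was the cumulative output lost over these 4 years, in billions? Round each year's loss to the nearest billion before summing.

€6,046 billion

Year 2017: gap = -2.3 × (9.08 - 5.16) = -9.016%, loss ≈ 17882 × 9.016/100 ≈ 1612.
Year 2018: gap = -2.3 × (9.22 - 5.16) = -9.338%, loss ≈ 17882 × 9.338/100 ≈ 1670.
Year 2019: gap = -2.3 × (7.42 - 5.16) = -5.198%, loss ≈ 17882 × 5.198/100 ≈ 930.
Year 2020: gap = -2.3 × (9.62 - 5.16) = -10.258%, loss ≈ 17882 × 10.258/100 ≈ 1834.
Total lost output = 1612 + 1670 + 930 + 1834 = 6046 billion.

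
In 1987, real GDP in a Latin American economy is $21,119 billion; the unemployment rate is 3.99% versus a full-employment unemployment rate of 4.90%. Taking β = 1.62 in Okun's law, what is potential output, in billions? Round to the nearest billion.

Unemployment gap = 3.99 - 4.9 = -0.91 points, so output gap = -1.62 × (-0.91) = 1.4742%.
Since Y = Y* × (1 + gap/100), Y* = 21119/1.014742 ≈ 20812 billion.

$20,812 billion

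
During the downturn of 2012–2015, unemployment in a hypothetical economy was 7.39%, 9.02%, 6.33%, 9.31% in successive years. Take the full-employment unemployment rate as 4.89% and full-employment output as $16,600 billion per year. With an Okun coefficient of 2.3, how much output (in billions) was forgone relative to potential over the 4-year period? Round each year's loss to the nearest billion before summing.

Year 2012: gap = -2.3 × (7.39 - 4.89) = -5.75%, loss ≈ 16600 × 5.75/100 ≈ 955.
Year 2013: gap = -2.3 × (9.02 - 4.89) = -9.499%, loss ≈ 16600 × 9.499/100 ≈ 1577.
Year 2014: gap = -2.3 × (6.33 - 4.89) = -3.312%, loss ≈ 16600 × 3.312/100 ≈ 550.
Year 2015: gap = -2.3 × (9.31 - 4.89) = -10.166%, loss ≈ 16600 × 10.166/100 ≈ 1688.
Total lost output = 955 + 1577 + 550 + 1688 = 4770 billion.

$4,770 billion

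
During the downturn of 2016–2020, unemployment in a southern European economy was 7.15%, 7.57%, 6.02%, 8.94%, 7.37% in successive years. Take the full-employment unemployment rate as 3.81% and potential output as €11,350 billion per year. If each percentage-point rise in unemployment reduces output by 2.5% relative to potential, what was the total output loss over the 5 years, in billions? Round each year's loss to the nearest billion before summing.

€5,108 billion

Year 2016: gap = -2.5 × (7.15 - 3.81) = -8.35%, loss ≈ 11350 × 8.35/100 ≈ 948.
Year 2017: gap = -2.5 × (7.57 - 3.81) = -9.4%, loss ≈ 11350 × 9.4/100 ≈ 1067.
Year 2018: gap = -2.5 × (6.02 - 3.81) = -5.525%, loss ≈ 11350 × 5.525/100 ≈ 627.
Year 2019: gap = -2.5 × (8.94 - 3.81) = -12.825%, loss ≈ 11350 × 12.825/100 ≈ 1456.
Year 2020: gap = -2.5 × (7.37 - 3.81) = -8.9%, loss ≈ 11350 × 8.9/100 ≈ 1010.
Total lost output = 948 + 1067 + 627 + 1456 + 1010 = 5108 billion.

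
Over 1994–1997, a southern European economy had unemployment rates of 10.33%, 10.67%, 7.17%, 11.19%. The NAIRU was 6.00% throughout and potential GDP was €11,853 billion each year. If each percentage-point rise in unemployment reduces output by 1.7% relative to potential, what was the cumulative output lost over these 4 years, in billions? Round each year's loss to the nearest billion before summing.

Year 1994: gap = -1.7 × (10.33 - 6) = -7.361%, loss ≈ 11853 × 7.361/100 ≈ 872.
Year 1995: gap = -1.7 × (10.67 - 6) = -7.939%, loss ≈ 11853 × 7.939/100 ≈ 941.
Year 1996: gap = -1.7 × (7.17 - 6) = -1.989%, loss ≈ 11853 × 1.989/100 ≈ 236.
Year 1997: gap = -1.7 × (11.19 - 6) = -8.823%, loss ≈ 11853 × 8.823/100 ≈ 1046.
Total lost output = 872 + 941 + 236 + 1046 = 3095 billion.

€3,095 billion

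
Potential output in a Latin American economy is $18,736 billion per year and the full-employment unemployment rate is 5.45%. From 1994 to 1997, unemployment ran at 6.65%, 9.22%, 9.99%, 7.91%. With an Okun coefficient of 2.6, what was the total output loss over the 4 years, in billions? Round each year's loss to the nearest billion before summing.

Year 1994: gap = -2.6 × (6.65 - 5.45) = -3.12%, loss ≈ 18736 × 3.12/100 ≈ 585.
Year 1995: gap = -2.6 × (9.22 - 5.45) = -9.802%, loss ≈ 18736 × 9.802/100 ≈ 1837.
Year 1996: gap = -2.6 × (9.99 - 5.45) = -11.804%, loss ≈ 18736 × 11.804/100 ≈ 2212.
Year 1997: gap = -2.6 × (7.91 - 5.45) = -6.396%, loss ≈ 18736 × 6.396/100 ≈ 1198.
Total lost output = 585 + 1837 + 2212 + 1198 = 5832 billion.

$5,832 billion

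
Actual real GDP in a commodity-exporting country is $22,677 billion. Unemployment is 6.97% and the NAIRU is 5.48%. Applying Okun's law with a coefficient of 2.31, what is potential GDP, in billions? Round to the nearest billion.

Unemployment gap = 6.97 - 5.48 = 1.49 points, so output gap = -2.31 × 1.49 = -3.4419%.
Since Y = Y* × (1 + gap/100), Y* = 22677/0.965581 ≈ 23485 billion.

$23,485 billion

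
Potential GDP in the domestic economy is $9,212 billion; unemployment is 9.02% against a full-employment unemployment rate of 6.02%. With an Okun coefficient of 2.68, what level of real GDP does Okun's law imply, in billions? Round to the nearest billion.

$8,471 billion

Unemployment gap = 9.02 - 6.02 = 3 points, so the output gap is -2.68 × 3 = -8.04%.
Actual GDP = 9212 × (1 - 8.04/100) = 9212 × 0.9196 ≈ 8471 billion.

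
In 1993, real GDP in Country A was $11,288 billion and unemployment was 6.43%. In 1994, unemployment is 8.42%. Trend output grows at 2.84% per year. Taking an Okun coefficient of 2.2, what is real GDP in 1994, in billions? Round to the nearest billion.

Δu = 8.42 - 6.43 = 1.99 points.
Okun's law (growth form): g_Y = g_Y* - β × Δu = 2.84 - 2.2 × (1.99) = 2.84 - 4.378 = -1.538%.
Real GDP in the next year = 11288 × (1 - 1.538/100) = 11288 × 0.98462 ≈ 11114 billion.

$11,114 billion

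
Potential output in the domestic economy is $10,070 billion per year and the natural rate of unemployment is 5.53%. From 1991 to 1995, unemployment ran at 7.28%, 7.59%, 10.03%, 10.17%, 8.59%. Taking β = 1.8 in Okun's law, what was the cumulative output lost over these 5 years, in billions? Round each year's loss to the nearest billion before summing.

$2,902 billion

Year 1991: gap = -1.8 × (7.28 - 5.53) = -3.15%, loss ≈ 10070 × 3.15/100 ≈ 317.
Year 1992: gap = -1.8 × (7.59 - 5.53) = -3.708%, loss ≈ 10070 × 3.708/100 ≈ 373.
Year 1993: gap = -1.8 × (10.03 - 5.53) = -8.1%, loss ≈ 10070 × 8.1/100 ≈ 816.
Year 1994: gap = -1.8 × (10.17 - 5.53) = -8.352%, loss ≈ 10070 × 8.352/100 ≈ 841.
Year 1995: gap = -1.8 × (8.59 - 5.53) = -5.508%, loss ≈ 10070 × 5.508/100 ≈ 555.
Total lost output = 317 + 373 + 816 + 841 + 555 = 2902 billion.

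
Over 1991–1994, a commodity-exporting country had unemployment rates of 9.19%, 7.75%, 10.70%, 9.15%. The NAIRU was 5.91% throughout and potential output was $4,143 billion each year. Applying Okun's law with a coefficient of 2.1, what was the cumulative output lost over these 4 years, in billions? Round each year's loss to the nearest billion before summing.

$1,144 billion

Year 1991: gap = -2.1 × (9.19 - 5.91) = -6.888%, loss ≈ 4143 × 6.888/100 ≈ 285.
Year 1992: gap = -2.1 × (7.75 - 5.91) = -3.864%, loss ≈ 4143 × 3.864/100 ≈ 160.
Year 1993: gap = -2.1 × (10.7 - 5.91) = -10.059%, loss ≈ 4143 × 10.059/100 ≈ 417.
Year 1994: gap = -2.1 × (9.15 - 5.91) = -6.804%, loss ≈ 4143 × 6.804/100 ≈ 282.
Total lost output = 285 + 160 + 417 + 282 = 1144 billion.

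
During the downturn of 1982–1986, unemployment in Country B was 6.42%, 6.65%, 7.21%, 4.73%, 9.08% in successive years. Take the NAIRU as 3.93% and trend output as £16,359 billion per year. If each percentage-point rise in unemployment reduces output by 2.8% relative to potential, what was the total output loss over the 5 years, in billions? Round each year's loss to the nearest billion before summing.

£6,614 billion

Year 1982: gap = -2.8 × (6.42 - 3.93) = -6.972%, loss ≈ 16359 × 6.972/100 ≈ 1141.
Year 1983: gap = -2.8 × (6.65 - 3.93) = -7.616%, loss ≈ 16359 × 7.616/100 ≈ 1246.
Year 1984: gap = -2.8 × (7.21 - 3.93) = -9.184%, loss ≈ 16359 × 9.184/100 ≈ 1502.
Year 1985: gap = -2.8 × (4.73 - 3.93) = -2.24%, loss ≈ 16359 × 2.24/100 ≈ 366.
Year 1986: gap = -2.8 × (9.08 - 3.93) = -14.42%, loss ≈ 16359 × 14.42/100 ≈ 2359.
Total lost output = 1141 + 1246 + 1502 + 366 + 2359 = 6614 billion.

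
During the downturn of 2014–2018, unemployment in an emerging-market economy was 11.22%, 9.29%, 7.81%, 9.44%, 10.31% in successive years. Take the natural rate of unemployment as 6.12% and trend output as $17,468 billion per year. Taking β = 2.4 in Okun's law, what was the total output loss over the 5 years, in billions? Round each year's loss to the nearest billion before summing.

Year 2014: gap = -2.4 × (11.22 - 6.12) = -12.24%, loss ≈ 17468 × 12.24/100 ≈ 2138.
Year 2015: gap = -2.4 × (9.29 - 6.12) = -7.608%, loss ≈ 17468 × 7.608/100 ≈ 1329.
Year 2016: gap = -2.4 × (7.81 - 6.12) = -4.056%, loss ≈ 17468 × 4.056/100 ≈ 709.
Year 2017: gap = -2.4 × (9.44 - 6.12) = -7.968%, loss ≈ 17468 × 7.968/100 ≈ 1392.
Year 2018: gap = -2.4 × (10.31 - 6.12) = -10.056%, loss ≈ 17468 × 10.056/100 ≈ 1757.
Total lost output = 2138 + 1329 + 709 + 1392 + 1757 = 7325 billion.

$7,325 billion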